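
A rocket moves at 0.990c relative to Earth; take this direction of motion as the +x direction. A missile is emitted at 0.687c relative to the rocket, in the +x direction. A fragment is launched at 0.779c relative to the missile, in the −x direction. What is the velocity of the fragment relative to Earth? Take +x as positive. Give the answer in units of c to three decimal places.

Apply u = (u' + v)/(1 + u'v/c²) successively, working outward toward Earth.
Start: velocity of the rocket relative to Earth = 0.9900c.
Compose with the missile (u' = 0.687 in the rocket frame): u_1 = (0.687 + 0.990) / (1 + 0.687·0.990) = 1.6770/1.6801 = 0.9981.
Compose with the fragment (u' = -0.779 in the missile frame): u_2 = (-0.779 + 0.998) / (1 + (-0.779)·0.998) = 0.2191/0.2225 = 0.9851.

+0.985c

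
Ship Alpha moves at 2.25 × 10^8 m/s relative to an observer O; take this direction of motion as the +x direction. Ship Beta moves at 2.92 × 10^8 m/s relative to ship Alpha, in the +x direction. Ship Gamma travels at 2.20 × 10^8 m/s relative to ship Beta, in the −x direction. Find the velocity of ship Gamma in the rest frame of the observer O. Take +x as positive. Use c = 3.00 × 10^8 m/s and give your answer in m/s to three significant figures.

+2.93 × 10^8 m/s

Apply u = (u' + v)/(1 + u'v/c²) successively, working outward toward the observer O.
(Dividing each given speed by c = 3.00 × 10^8 m/s to work in units of c.)
Start: velocity of ship Alpha relative to the observer O = 0.7500c.
Compose with ship Beta (u' = 0.973 in ship Alpha frame): u_1 = (0.973 + 0.750) / (1 + 0.973·0.750) = 1.7233/1.7300 = 0.9961.
Compose with ship Gamma (u' = -0.733 in ship Beta frame): u_2 = (-0.733 + 0.996) / (1 + (-0.733)·0.996) = 0.2628/0.2695 = 0.9752.
So u = 0.9752 × 3.00 × 10^8 m/s.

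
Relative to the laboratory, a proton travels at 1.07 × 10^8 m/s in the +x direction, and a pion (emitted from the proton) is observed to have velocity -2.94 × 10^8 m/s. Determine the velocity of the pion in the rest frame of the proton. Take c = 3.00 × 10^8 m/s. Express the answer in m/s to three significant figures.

-2.97 × 10^8 m/s

v = 0.357c, u = -0.980c.
Invert the composition law: u' = (u − v)/(1 − uv/c²).
u' = (-0.980 − 0.357) / (1 − (-0.980)(0.357)) = -1.3367/1.3495 = -0.9905.
u' = -0.9905 × 3.00 × 10^8 m/s.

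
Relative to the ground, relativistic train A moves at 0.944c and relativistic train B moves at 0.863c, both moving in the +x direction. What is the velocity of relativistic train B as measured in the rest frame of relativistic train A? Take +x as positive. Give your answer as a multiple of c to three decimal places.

-0.437c

β_A = 0.944, β_B = 0.863.
Transform to A's frame with the inverse velocity-addition law: u' = (u − v)/(1 − uv/c²), taking u = β_B and v = β_A.
u' = (0.863 − 0.944) / (1 − (0.944)(0.863)) = -0.0810/0.1853 = -0.4371.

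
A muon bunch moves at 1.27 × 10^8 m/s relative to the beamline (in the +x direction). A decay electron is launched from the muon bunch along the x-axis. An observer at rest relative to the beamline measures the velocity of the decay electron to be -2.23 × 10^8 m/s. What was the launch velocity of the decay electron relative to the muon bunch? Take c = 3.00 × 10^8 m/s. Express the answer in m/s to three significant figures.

-2.66 × 10^8 m/s

v = 0.423c, u = -0.743c.
Invert the composition law: u' = (u − v)/(1 − uv/c²).
u' = (-0.743 − 0.423) / (1 − (-0.743)(0.423)) = -1.1667/1.3147 = -0.8874.
u' = -0.8874 × 3.00 × 10^8 m/s.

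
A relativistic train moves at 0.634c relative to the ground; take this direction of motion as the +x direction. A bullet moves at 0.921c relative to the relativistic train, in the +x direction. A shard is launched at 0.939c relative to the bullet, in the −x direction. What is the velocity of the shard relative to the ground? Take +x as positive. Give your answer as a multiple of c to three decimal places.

Apply u = (u' + v)/(1 + u'v/c²) successively, working outward toward the ground.
Start: velocity of the relativistic train relative to the ground = 0.6340c.
Compose with the bullet (u' = 0.921 in the relativistic train frame): u_1 = (0.921 + 0.634) / (1 + 0.921·0.634) = 1.5550/1.5839 = 0.9817.
Compose with the shard (u' = -0.939 in the bullet frame): u_2 = (-0.939 + 0.982) / (1 + (-0.939)·0.982) = 0.0427/0.0781 = 0.5470.

+0.547c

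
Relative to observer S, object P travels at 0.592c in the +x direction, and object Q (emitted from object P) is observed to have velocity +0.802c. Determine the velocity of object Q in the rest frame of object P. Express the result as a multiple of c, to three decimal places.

Invert the composition law: u' = (u − v)/(1 − uv/c²).
u' = (0.802 − 0.592) / (1 − (0.802)(0.592)) = 0.2100/0.5252 = 0.3998.

+0.400c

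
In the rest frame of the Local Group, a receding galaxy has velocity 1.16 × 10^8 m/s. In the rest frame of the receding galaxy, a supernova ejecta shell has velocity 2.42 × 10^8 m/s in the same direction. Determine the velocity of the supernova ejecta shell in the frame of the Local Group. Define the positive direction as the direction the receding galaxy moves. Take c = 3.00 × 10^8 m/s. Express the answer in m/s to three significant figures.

2.73 × 10^8 m/s

In units of c (dividing by 3.00 × 10^8 m/s): v = 0.387, u' = 0.807.
u = (u' + v)/(1 + u'v/c²):
u = (0.807 + 0.387) / (1 + 0.807·0.387) = 1.1933/1.3119 = 0.9096
(Galilean addition would give +1.193c, exceeding c.)
Converting back: u = 0.9096 × 3.00 × 10^8 m/s.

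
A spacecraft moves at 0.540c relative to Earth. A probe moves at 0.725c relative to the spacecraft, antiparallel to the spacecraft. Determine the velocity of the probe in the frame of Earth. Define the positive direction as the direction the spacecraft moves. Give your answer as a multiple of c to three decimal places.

-0.304c

With v = 0.540 and u' = -0.725 (in units of c),
u = (u' + v)/(1 + u'v/c²):
u = (-0.725 + 0.540) / (1 + (-0.725)·0.540) = -0.1850/0.6085 = -0.3040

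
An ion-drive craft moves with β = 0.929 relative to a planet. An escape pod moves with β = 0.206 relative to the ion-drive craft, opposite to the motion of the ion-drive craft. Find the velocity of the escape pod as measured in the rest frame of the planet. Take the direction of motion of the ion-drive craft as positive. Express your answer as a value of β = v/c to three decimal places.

With v = 0.929 and u' = -0.206 (in units of c),
u = (u' + v)/(1 + u'v/c²):
u = (-0.206 + 0.929) / (1 + (-0.206)·0.929) = 0.7230/0.8086 = 0.8941
(Galilean addition would give +0.723c.)

β = +0.894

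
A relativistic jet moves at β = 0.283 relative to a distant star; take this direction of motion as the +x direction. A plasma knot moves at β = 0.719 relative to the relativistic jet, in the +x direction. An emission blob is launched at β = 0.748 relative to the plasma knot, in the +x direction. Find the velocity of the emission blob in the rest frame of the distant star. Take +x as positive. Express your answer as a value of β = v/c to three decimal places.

β = 0.974

Apply u = (u' + v)/(1 + u'v/c²) successively, working outward toward the distant star.
Start: velocity of the relativistic jet relative to the distant star = 0.2830c.
Compose with the plasma knot (u' = 0.719 in the relativistic jet frame): u_1 = (0.719 + 0.283) / (1 + 0.719·0.283) = 1.0020/1.2035 = 0.8326.
Compose with the emission blob (u' = 0.748 in the plasma knot frame): u_2 = (0.748 + 0.833) / (1 + 0.748·0.833) = 1.5806/1.6228 = 0.9740.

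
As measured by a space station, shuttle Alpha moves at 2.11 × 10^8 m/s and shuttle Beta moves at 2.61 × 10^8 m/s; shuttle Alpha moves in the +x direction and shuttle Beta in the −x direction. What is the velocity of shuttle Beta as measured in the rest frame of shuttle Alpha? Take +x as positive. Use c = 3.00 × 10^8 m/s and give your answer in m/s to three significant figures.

β_A = 0.703, β_B = -0.870 (dividing each by c = 3.00 × 10^8 m/s).
Transform to A's frame with the inverse velocity-addition law: u' = (u − v)/(1 − uv/c²), taking u = β_B and v = β_A.
u' = (-0.870 − 0.703) / (1 − (0.703)(-0.870)) = -1.5733/1.6119 = -0.9761.
u' = -0.9761 × 3.00 × 10^8 m/s.

-2.93 × 10^8 m/s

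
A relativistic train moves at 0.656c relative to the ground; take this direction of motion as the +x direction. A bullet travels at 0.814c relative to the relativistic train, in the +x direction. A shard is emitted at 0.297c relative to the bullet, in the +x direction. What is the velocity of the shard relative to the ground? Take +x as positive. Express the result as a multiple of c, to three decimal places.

Apply u = (u' + v)/(1 + u'v/c²) successively, working outward toward the ground.
Start: velocity of the relativistic train relative to the ground = 0.6560c.
Compose with the bullet (u' = 0.814 in the relativistic train frame): u_1 = (0.814 + 0.656) / (1 + 0.814·0.656) = 1.4700/1.5340 = 0.9583.
Compose with the shard (u' = 0.297 in the bullet frame): u_2 = (0.297 + 0.958) / (1 + 0.297·0.958) = 1.2553/1.2846 = 0.9772.

0.977c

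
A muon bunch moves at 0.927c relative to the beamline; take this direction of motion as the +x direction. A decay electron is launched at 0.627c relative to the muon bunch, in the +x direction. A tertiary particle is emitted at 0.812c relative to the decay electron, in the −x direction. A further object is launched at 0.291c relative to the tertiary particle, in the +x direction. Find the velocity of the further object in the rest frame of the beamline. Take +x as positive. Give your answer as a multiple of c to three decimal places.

+0.912c

Apply u = (u' + v)/(1 + u'v/c²) successively, working outward toward the beamline.
Start: velocity of the muon bunch relative to the beamline = 0.9270c.
Compose with the decay electron (u' = 0.627 in the muon bunch frame): u_1 = (0.627 + 0.927) / (1 + 0.627·0.927) = 1.5540/1.5812 = 0.9828.
Compose with the tertiary particle (u' = -0.812 in the decay electron frame): u_2 = (-0.812 + 0.983) / (1 + (-0.812)·0.983) = 0.1708/0.2020 = 0.8455.
Compose with the further object (u' = 0.291 in the tertiary particle frame): u_3 = (0.291 + 0.846) / (1 + 0.291·0.846) = 1.1365/1.2460 = 0.9121.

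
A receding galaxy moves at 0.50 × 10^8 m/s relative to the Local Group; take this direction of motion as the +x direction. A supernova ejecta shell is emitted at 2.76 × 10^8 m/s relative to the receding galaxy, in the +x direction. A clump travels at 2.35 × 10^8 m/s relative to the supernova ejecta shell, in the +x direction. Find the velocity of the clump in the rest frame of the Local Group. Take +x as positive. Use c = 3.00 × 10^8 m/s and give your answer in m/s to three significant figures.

Apply u = (u' + v)/(1 + u'v/c²) successively, working outward toward the Local Group.
(Dividing each given speed by c = 3.00 × 10^8 m/s to work in units of c.)
Start: velocity of the receding galaxy relative to the Local Group = 0.1667c.
Compose with the supernova ejecta shell (u' = 0.920 in the receding galaxy frame): u_1 = (0.920 + 0.167) / (1 + 0.920·0.167) = 1.0867/1.1533 = 0.9422.
Compose with the clump (u' = 0.783 in the supernova ejecta shell frame): u_2 = (0.783 + 0.942) / (1 + 0.783·0.942) = 1.7255/1.7381 = 0.9928.
So u = 0.9928 × 3.00 × 10^8 m/s.

2.98 × 10^8 m/s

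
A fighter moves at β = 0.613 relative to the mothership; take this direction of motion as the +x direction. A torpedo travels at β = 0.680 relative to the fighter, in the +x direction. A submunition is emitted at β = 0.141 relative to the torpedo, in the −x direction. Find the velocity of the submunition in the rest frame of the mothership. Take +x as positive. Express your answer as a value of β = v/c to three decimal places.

β = +0.886

Apply u = (u' + v)/(1 + u'v/c²) successively, working outward toward the mothership.
Start: velocity of the fighter relative to the mothership = 0.6130c.
Compose with the torpedo (u' = 0.680 in the fighter frame): u_1 = (0.680 + 0.613) / (1 + 0.680·0.613) = 1.2930/1.4168 = 0.9126.
Compose with the submunition (u' = -0.141 in the torpedo frame): u_2 = (-0.141 + 0.913) / (1 + (-0.141)·0.913) = 0.7716/0.8713 = 0.8855.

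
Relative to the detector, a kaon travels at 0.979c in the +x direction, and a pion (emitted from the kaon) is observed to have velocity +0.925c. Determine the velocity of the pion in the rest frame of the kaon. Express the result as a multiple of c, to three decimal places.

Invert the composition law: u' = (u − v)/(1 − uv/c²).
u' = (0.925 − 0.979) / (1 − (0.925)(0.979)) = -0.0540/0.0944 = -0.5719.

-0.572c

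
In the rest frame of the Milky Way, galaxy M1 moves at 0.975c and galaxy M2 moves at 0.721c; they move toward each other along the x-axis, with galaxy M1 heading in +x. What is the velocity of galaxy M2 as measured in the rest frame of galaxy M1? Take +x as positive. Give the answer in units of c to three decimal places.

-0.996c

β_A = 0.975, β_B = -0.721.
Transform to A's frame with the inverse velocity-addition law: u' = (u − v)/(1 − uv/c²), taking u = β_B and v = β_A.
u' = (-0.721 − 0.975) / (1 − (0.975)(-0.721)) = -1.6960/1.7030 = -0.9959.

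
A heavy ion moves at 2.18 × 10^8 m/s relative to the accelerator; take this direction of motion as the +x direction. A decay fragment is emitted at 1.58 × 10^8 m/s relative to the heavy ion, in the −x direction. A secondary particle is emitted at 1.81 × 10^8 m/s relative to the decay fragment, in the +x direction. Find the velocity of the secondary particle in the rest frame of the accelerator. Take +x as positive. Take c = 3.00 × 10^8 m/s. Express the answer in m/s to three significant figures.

+2.33 × 10^8 m/s

Apply u = (u' + v)/(1 + u'v/c²) successively, working outward toward the accelerator.
(Dividing each given speed by c = 3.00 × 10^8 m/s to work in units of c.)
Start: velocity of the heavy ion relative to the accelerator = 0.7267c.
Compose with the decay fragment (u' = -0.527 in the heavy ion frame): u_1 = (-0.527 + 0.727) / (1 + (-0.527)·0.727) = 0.2000/0.6173 = 0.3240.
Compose with the secondary particle (u' = 0.603 in the decay fragment frame): u_2 = (0.603 + 0.324) / (1 + 0.603·0.324) = 0.9273/1.1955 = 0.7757.
So u = 0.7757 × 3.00 × 10^8 m/s.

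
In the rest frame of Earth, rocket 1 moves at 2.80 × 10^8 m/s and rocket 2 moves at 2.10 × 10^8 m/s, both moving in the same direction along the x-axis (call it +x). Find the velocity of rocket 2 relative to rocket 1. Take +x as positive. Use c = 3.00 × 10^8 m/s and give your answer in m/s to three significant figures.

β_A = 0.933, β_B = 0.700 (dividing each by c = 3.00 × 10^8 m/s).
Transform to A's frame with the inverse velocity-addition law: u' = (u − v)/(1 − uv/c²), taking u = β_B and v = β_A.
u' = (0.700 − 0.933) / (1 − (0.933)(0.700)) = -0.2333/0.3467 = -0.6731.
u' = -0.6731 × 3.00 × 10^8 m/s.

-2.02 × 10^8 m/s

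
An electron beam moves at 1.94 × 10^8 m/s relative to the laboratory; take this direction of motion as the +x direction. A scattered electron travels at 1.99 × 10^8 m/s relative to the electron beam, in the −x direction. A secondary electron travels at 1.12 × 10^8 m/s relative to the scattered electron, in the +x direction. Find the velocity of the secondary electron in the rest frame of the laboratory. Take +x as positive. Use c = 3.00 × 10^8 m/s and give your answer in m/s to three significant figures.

Apply u = (u' + v)/(1 + u'v/c²) successively, working outward toward the laboratory.
(Dividing each given speed by c = 3.00 × 10^8 m/s to work in units of c.)
Start: velocity of the electron beam relative to the laboratory = 0.6467c.
Compose with the scattered electron (u' = -0.663 in the electron beam frame): u_1 = (-0.663 + 0.647) / (1 + (-0.663)·0.647) = -0.0167/0.5710 = -0.0292.
Compose with the secondary electron (u' = 0.373 in the scattered electron frame): u_2 = (0.373 + (-0.029)) / (1 + 0.373·(-0.029)) = 0.3441/0.9891 = 0.3479.
So u = 0.3479 × 3.00 × 10^8 m/s.

+1.04 × 10^8 m/s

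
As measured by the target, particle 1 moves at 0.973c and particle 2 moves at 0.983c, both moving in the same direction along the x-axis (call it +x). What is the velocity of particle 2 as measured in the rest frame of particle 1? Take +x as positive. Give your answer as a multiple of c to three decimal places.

+0.230c

β_A = 0.973, β_B = 0.983.
Transform to A's frame with the inverse velocity-addition law: u' = (u − v)/(1 − uv/c²), taking u = β_B and v = β_A.
u' = (0.983 − 0.973) / (1 − (0.973)(0.983)) = 0.0100/0.0435 = 0.2297.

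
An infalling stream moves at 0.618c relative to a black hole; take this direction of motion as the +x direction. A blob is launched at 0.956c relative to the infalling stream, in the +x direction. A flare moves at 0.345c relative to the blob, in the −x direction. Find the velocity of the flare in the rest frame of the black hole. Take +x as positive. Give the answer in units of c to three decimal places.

Apply u = (u' + v)/(1 + u'v/c²) successively, working outward toward the black hole.
Start: velocity of the infalling stream relative to the black hole = 0.6180c.
Compose with the blob (u' = 0.956 in the infalling stream frame): u_1 = (0.956 + 0.618) / (1 + 0.956·0.618) = 1.5740/1.5908 = 0.9894.
Compose with the flare (u' = -0.345 in the blob frame): u_2 = (-0.345 + 0.989) / (1 + (-0.345)·0.989) = 0.6444/0.6586 = 0.9784.

+0.978c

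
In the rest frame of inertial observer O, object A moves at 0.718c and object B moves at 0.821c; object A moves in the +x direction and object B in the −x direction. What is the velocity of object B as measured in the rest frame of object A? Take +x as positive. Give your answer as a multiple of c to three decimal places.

β_A = 0.718, β_B = -0.821.
Transform to A's frame with the inverse velocity-addition law: u' = (u − v)/(1 − uv/c²), taking u = β_B and v = β_A.
u' = (-0.821 − 0.718) / (1 − (0.718)(-0.821)) = -1.5390/1.5895 = -0.9682.

-0.968c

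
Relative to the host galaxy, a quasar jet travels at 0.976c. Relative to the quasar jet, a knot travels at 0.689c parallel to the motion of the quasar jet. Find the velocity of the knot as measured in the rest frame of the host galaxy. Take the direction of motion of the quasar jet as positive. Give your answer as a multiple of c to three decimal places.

0.996c

With v = 0.976 and u' = 0.689 (in units of c),
u = (u' + v)/(1 + u'v/c²):
u = (0.689 + 0.976) / (1 + 0.689·0.976) = 1.6650/1.6725 = 0.9955
(Galilean addition would give +1.665c, exceeding c.)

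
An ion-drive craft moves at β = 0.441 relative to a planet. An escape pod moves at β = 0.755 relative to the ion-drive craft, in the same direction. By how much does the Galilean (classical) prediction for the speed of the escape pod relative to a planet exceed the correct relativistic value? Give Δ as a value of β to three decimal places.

Galilean: u_cl = 0.755 + 0.441 = 1.1960.
Relativistic: u_rel = (0.755 + 0.441) / (1 + 0.755·0.441) = 1.1960/1.3330 = 0.8973.
Δ = 1.1960 − 0.8973 = 0.2987.
(The classical prediction exceeds c; the relativistic result does not.)

Δ = 0.299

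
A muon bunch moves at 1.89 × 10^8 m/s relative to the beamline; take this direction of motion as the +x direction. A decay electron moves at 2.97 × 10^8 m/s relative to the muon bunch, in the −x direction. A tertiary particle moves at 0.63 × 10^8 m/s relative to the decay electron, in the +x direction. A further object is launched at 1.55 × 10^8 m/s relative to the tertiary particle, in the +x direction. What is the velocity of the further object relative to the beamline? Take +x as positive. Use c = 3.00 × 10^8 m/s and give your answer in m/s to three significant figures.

-2.42 × 10^8 m/s

Apply u = (u' + v)/(1 + u'v/c²) successively, working outward toward the beamline.
(Dividing each given speed by c = 3.00 × 10^8 m/s to work in units of c.)
Start: velocity of the muon bunch relative to the beamline = 0.6300c.
Compose with the decay electron (u' = -0.990 in the muon bunch frame): u_1 = (-0.990 + 0.630) / (1 + (-0.990)·0.630) = -0.3600/0.3763 = -0.9567.
Compose with the tertiary particle (u' = 0.210 in the decay electron frame): u_2 = (0.210 + (-0.957)) / (1 + 0.210·(-0.957)) = -0.7467/0.7991 = -0.9344.
Compose with the further object (u' = 0.517 in the tertiary particle frame): u_3 = (0.517 + (-0.934)) / (1 + 0.517·(-0.934)) = -0.4177/0.5172 = -0.8077.
So u = -0.8077 × 3.00 × 10^8 m/s.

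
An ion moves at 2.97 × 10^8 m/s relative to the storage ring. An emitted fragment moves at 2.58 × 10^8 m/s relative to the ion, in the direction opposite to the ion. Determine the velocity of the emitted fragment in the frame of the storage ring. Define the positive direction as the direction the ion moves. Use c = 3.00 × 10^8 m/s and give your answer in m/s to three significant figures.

+2.62 × 10^8 m/s

In units of c (dividing by 3.00 × 10^8 m/s): v = 0.990, u' = -0.860.
u = (u' + v)/(1 + u'v/c²):
u = (-0.860 + 0.990) / (1 + (-0.860)·0.990) = 0.1300/0.1486 = 0.8748
Converting back: u = 0.8748 × 3.00 × 10^8 m/s.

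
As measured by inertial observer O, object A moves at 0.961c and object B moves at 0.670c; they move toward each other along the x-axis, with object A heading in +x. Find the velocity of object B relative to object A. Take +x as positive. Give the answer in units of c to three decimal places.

-0.992c

β_A = 0.961, β_B = -0.670.
Transform to A's frame with the inverse velocity-addition law: u' = (u − v)/(1 − uv/c²), taking u = β_B and v = β_A.
u' = (-0.670 − 0.961) / (1 − (0.961)(-0.670)) = -1.6310/1.6439 = -0.9922.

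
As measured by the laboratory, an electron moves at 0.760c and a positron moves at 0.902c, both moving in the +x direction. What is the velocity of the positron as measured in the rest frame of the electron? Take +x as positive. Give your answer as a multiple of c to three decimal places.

β_A = 0.760, β_B = 0.902.
Transform to A's frame with the inverse velocity-addition law: u' = (u − v)/(1 − uv/c²), taking u = β_B and v = β_A.
u' = (0.902 − 0.760) / (1 − (0.760)(0.902)) = 0.1420/0.3145 = 0.4515.

+0.452c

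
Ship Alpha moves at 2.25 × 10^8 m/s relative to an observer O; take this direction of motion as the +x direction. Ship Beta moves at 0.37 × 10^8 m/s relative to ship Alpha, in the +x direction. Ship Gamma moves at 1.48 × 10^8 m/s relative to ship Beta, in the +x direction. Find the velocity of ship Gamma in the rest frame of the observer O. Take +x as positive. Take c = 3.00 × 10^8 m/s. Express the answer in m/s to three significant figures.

Apply u = (u' + v)/(1 + u'v/c²) successively, working outward toward the observer O.
(Dividing each given speed by c = 3.00 × 10^8 m/s to work in units of c.)
Start: velocity of ship Alpha relative to the observer O = 0.7500c.
Compose with ship Beta (u' = 0.123 in ship Alpha frame): u_1 = (0.123 + 0.750) / (1 + 0.123·0.750) = 0.8733/1.0925 = 0.7994.
Compose with ship Gamma (u' = 0.493 in ship Beta frame): u_2 = (0.493 + 0.799) / (1 + 0.493·0.799) = 1.2927/1.3944 = 0.9271.
So u = 0.9271 × 3.00 × 10^8 m/s.

2.78 × 10^8 m/s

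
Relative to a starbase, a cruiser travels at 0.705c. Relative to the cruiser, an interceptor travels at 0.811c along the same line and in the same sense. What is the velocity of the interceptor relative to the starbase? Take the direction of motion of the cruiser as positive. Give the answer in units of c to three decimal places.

With v = 0.705 and u' = 0.811 (in units of c),
u = (u' + v)/(1 + u'v/c²):
u = (0.811 + 0.705) / (1 + 0.811·0.705) = 1.5160/1.5718 = 0.9645

0.965c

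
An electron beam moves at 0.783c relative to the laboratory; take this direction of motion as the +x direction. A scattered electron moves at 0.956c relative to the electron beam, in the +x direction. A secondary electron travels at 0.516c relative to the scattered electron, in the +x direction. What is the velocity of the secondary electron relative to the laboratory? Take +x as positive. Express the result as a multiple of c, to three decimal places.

0.998c

Apply u = (u' + v)/(1 + u'v/c²) successively, working outward toward the laboratory.
Start: velocity of the electron beam relative to the laboratory = 0.7830c.
Compose with the scattered electron (u' = 0.956 in the electron beam frame): u_1 = (0.956 + 0.783) / (1 + 0.956·0.783) = 1.7390/1.7485 = 0.9945.
Compose with the secondary electron (u' = 0.516 in the scattered electron frame): u_2 = (0.516 + 0.995) / (1 + 0.516·0.995) = 1.5105/1.5132 = 0.9983.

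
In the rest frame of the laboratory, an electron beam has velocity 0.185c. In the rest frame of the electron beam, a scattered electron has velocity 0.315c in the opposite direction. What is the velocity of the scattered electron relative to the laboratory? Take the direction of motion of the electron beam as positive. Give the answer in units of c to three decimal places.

-0.138c

With v = 0.185 and u' = -0.315 (in units of c),
u = (u' + v)/(1 + u'v/c²):
u = (-0.315 + 0.185) / (1 + (-0.315)·0.185) = -0.1300/0.9417 = -0.1380
(Galilean addition would give -0.130c.)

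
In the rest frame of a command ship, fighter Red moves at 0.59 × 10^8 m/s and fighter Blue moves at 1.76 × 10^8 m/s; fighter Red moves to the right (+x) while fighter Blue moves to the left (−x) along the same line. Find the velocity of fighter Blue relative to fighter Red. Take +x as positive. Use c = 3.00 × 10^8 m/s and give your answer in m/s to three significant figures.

β_A = 0.197, β_B = -0.587 (dividing each by c = 3.00 × 10^8 m/s).
Transform to A's frame with the inverse velocity-addition law: u' = (u − v)/(1 − uv/c²), taking u = β_B and v = β_A.
u' = (-0.587 − 0.197) / (1 − (0.197)(-0.587)) = -0.7833/1.1154 = -0.7023.
u' = -0.7023 × 3.00 × 10^8 m/s.

-2.11 × 10^8 m/s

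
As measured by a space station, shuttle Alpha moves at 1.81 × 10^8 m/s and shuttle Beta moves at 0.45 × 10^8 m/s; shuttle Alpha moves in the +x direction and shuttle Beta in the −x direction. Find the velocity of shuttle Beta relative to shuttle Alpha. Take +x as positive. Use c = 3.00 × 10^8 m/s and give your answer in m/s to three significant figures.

β_A = 0.603, β_B = -0.150 (dividing each by c = 3.00 × 10^8 m/s).
Transform to A's frame with the inverse velocity-addition law: u' = (u − v)/(1 − uv/c²), taking u = β_B and v = β_A.
u' = (-0.150 − 0.603) / (1 − (0.603)(-0.150)) = -0.7533/1.0905 = -0.6908.
u' = -0.6908 × 3.00 × 10^8 m/s.

-2.07 × 10^8 m/s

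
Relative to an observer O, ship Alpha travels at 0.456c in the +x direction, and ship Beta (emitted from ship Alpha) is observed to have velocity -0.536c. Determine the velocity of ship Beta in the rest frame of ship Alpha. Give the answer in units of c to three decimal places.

-0.797c

Invert the composition law: u' = (u − v)/(1 − uv/c²).
u' = (-0.536 − 0.456) / (1 − (-0.536)(0.456)) = -0.9920/1.2444 = -0.7972.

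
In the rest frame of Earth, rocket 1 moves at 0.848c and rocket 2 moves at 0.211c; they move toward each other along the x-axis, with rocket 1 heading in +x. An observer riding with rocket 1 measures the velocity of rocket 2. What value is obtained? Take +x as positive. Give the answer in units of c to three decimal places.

β_A = 0.848, β_B = -0.211.
Transform to A's frame with the inverse velocity-addition law: u' = (u − v)/(1 − uv/c²), taking u = β_B and v = β_A.
u' = (-0.211 − 0.848) / (1 − (0.848)(-0.211)) = -1.0590/1.1789 = -0.8983.

-0.898c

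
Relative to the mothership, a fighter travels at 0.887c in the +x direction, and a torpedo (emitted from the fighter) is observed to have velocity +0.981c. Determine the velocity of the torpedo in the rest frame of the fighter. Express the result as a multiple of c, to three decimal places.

Invert the composition law: u' = (u − v)/(1 − uv/c²).
u' = (0.981 − 0.887) / (1 − (0.981)(0.887)) = 0.0940/0.1299 = 0.7239.

+0.724c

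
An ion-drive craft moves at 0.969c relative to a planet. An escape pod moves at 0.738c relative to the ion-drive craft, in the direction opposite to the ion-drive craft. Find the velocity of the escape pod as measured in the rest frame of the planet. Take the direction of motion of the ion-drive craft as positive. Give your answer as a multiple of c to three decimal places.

With v = 0.969 and u' = -0.738 (in units of c),
u = (u' + v)/(1 + u'v/c²):
u = (-0.738 + 0.969) / (1 + (-0.738)·0.969) = 0.2310/0.2849 = 0.8109
(Galilean addition would give +0.231c.)

+0.811c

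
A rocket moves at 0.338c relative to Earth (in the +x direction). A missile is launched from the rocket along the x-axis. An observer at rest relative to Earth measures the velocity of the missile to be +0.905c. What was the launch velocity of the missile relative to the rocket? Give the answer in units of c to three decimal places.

Invert the composition law: u' = (u − v)/(1 − uv/c²).
u' = (0.905 − 0.338) / (1 − (0.905)(0.338)) = 0.5670/0.6941 = 0.8169.

+0.817c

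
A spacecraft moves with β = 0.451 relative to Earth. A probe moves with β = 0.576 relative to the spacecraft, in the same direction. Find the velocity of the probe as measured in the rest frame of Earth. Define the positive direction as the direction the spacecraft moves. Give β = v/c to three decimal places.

β = 0.815

With v = 0.451 and u' = 0.576 (in units of c),
u = (u' + v)/(1 + u'v/c²):
u = (0.576 + 0.451) / (1 + 0.576·0.451) = 1.0270/1.2598 = 0.8152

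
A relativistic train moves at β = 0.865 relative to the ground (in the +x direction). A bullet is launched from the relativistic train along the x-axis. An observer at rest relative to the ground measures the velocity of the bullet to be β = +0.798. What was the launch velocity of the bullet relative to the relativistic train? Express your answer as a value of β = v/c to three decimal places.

β = -0.216

Invert the composition law: u' = (u − v)/(1 − uv/c²).
u' = (0.798 − 0.865) / (1 − (0.798)(0.865)) = -0.0670/0.3097 = -0.2163.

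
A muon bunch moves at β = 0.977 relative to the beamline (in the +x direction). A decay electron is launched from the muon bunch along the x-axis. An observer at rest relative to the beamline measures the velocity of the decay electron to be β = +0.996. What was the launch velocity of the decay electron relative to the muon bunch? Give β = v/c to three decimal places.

β = +0.706

Invert the composition law: u' = (u − v)/(1 − uv/c²).
u' = (0.996 − 0.977) / (1 − (0.996)(0.977)) = 0.0190/0.0269 = 0.7061.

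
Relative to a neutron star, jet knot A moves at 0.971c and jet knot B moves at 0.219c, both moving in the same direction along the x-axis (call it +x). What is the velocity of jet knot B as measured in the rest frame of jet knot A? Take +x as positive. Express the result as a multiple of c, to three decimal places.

β_A = 0.971, β_B = 0.219.
Transform to A's frame with the inverse velocity-addition law: u' = (u − v)/(1 − uv/c²), taking u = β_B and v = β_A.
u' = (0.219 − 0.971) / (1 − (0.971)(0.219)) = -0.7520/0.7874 = -0.9551.

-0.955c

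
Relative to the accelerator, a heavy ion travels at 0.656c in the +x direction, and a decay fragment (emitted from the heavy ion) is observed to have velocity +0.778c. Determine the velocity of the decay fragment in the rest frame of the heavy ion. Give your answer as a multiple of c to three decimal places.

+0.249c

Invert the composition law: u' = (u − v)/(1 − uv/c²).
u' = (0.778 − 0.656) / (1 − (0.778)(0.656)) = 0.1220/0.4896 = 0.2492.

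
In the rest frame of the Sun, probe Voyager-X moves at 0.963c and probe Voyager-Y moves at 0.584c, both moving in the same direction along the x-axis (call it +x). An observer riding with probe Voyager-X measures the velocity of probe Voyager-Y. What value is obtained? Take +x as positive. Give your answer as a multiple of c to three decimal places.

-0.866c

β_A = 0.963, β_B = 0.584.
Transform to A's frame with the inverse velocity-addition law: u' = (u − v)/(1 − uv/c²), taking u = β_B and v = β_A.
u' = (0.584 − 0.963) / (1 − (0.963)(0.584)) = -0.3790/0.4376 = -0.8661.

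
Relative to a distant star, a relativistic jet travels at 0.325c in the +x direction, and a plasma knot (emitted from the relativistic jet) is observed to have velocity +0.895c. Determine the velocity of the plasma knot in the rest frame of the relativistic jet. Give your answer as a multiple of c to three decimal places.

+0.804c

Invert the composition law: u' = (u − v)/(1 − uv/c²).
u' = (0.895 − 0.325) / (1 − (0.895)(0.325)) = 0.5700/0.7091 = 0.8038.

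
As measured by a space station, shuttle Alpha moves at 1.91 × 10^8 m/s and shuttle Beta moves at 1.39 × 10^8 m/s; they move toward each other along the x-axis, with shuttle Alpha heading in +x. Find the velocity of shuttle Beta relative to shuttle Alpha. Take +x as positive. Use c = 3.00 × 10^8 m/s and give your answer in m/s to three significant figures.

-2.55 × 10^8 m/s

β_A = 0.637, β_B = -0.463 (dividing each by c = 3.00 × 10^8 m/s).
Transform to A's frame with the inverse velocity-addition law: u' = (u − v)/(1 − uv/c²), taking u = β_B and v = β_A.
u' = (-0.463 − 0.637) / (1 − (0.637)(-0.463)) = -1.1000/1.2950 = -0.8494.
u' = -0.8494 × 3.00 × 10^8 m/s.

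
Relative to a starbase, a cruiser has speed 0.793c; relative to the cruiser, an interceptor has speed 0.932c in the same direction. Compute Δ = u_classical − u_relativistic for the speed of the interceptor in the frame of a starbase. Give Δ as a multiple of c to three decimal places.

Δ = 0.733c

Galilean: u_cl = 0.932 + 0.793 = 1.7250.
Relativistic: u_rel = (0.932 + 0.793) / (1 + 0.932·0.793) = 1.7250/1.7391 = 0.9919.
Δ = 1.7250 − 0.9919 = 0.7331.
(The classical prediction exceeds c; the relativistic result does not.)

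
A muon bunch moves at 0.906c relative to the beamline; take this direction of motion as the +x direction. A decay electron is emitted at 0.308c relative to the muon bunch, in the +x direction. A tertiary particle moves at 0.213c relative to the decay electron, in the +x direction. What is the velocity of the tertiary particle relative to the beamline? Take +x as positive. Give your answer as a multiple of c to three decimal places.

0.967c

Apply u = (u' + v)/(1 + u'v/c²) successively, working outward toward the beamline.
Start: velocity of the muon bunch relative to the beamline = 0.9060c.
Compose with the decay electron (u' = 0.308 in the muon bunch frame): u_1 = (0.308 + 0.906) / (1 + 0.308·0.906) = 1.2140/1.2790 = 0.9491.
Compose with the tertiary particle (u' = 0.213 in the decay electron frame): u_2 = (0.213 + 0.949) / (1 + 0.213·0.949) = 1.1621/1.2022 = 0.9667.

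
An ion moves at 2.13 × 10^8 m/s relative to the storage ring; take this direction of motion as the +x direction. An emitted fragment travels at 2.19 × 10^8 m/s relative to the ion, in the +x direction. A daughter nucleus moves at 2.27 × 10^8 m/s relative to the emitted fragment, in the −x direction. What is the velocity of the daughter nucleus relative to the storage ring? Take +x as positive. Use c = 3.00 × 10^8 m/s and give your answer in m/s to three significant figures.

Apply u = (u' + v)/(1 + u'v/c²) successively, working outward toward the storage ring.
(Dividing each given speed by c = 3.00 × 10^8 m/s to work in units of c.)
Start: velocity of the ion relative to the storage ring = 0.7100c.
Compose with the emitted fragment (u' = 0.730 in the ion frame): u_1 = (0.730 + 0.710) / (1 + 0.730·0.710) = 1.4400/1.5183 = 0.9484.
Compose with the daughter nucleus (u' = -0.757 in the emitted fragment frame): u_2 = (-0.757 + 0.948) / (1 + (-0.757)·0.948) = 0.1918/0.2824 = 0.6792.
So u = 0.6792 × 3.00 × 10^8 m/s.

+2.04 × 10^8 m/s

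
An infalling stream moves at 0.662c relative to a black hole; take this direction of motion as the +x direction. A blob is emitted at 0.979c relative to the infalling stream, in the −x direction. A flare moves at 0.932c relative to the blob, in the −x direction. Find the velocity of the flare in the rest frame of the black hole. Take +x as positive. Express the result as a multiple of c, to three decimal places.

-0.996c

Apply u = (u' + v)/(1 + u'v/c²) successively, working outward toward the black hole.
Start: velocity of the infalling stream relative to the black hole = 0.6620c.
Compose with the blob (u' = -0.979 in the infalling stream frame): u_1 = (-0.979 + 0.662) / (1 + (-0.979)·0.662) = -0.3170/0.3519 = -0.9008.
Compose with the flare (u' = -0.932 in the blob frame): u_2 = (-0.932 + (-0.901)) / (1 + (-0.932)·(-0.901)) = -1.8328/1.8396 = -0.9963.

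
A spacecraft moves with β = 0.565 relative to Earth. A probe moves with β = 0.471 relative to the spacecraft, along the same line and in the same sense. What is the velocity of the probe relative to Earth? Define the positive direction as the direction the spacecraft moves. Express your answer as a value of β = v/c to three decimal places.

β = 0.818

With v = 0.565 and u' = 0.471 (in units of c),
u = (u' + v)/(1 + u'v/c²):
u = (0.471 + 0.565) / (1 + 0.471·0.565) = 1.0360/1.2661 = 0.8183
(Galilean addition would give +1.036c, exceeding c.)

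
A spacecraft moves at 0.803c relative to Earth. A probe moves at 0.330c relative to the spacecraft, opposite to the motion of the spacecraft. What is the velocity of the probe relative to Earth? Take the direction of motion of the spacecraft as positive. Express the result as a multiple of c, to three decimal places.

With v = 0.803 and u' = -0.330 (in units of c),
u = (u' + v)/(1 + u'v/c²):
u = (-0.330 + 0.803) / (1 + (-0.330)·0.803) = 0.4730/0.7350 = 0.6435
(Galilean addition would give +0.473c.)

+0.644c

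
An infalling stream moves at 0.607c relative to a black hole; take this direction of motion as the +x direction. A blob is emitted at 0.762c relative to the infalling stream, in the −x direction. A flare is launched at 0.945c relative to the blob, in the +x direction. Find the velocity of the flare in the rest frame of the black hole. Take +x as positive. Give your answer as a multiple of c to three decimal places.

+0.903c

Apply u = (u' + v)/(1 + u'v/c²) successively, working outward toward the black hole.
Start: velocity of the infalling stream relative to the black hole = 0.6070c.
Compose with the blob (u' = -0.762 in the infalling stream frame): u_1 = (-0.762 + 0.607) / (1 + (-0.762)·0.607) = -0.1550/0.5375 = -0.2884.
Compose with the flare (u' = 0.945 in the blob frame): u_2 = (0.945 + (-0.288)) / (1 + 0.945·(-0.288)) = 0.6566/0.7275 = 0.9026.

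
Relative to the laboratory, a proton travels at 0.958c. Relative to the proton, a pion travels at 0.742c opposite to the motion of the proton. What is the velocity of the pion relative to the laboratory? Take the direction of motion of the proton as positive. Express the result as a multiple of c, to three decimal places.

With v = 0.958 and u' = -0.742 (in units of c),
u = (u' + v)/(1 + u'v/c²):
u = (-0.742 + 0.958) / (1 + (-0.742)·0.958) = 0.2160/0.2892 = 0.7470
(Galilean addition would give +0.216c.)

+0.747c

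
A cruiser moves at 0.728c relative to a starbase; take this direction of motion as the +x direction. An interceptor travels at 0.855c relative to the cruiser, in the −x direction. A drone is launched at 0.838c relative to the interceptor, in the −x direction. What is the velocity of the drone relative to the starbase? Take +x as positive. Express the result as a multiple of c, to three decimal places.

-0.916c

Apply u = (u' + v)/(1 + u'v/c²) successively, working outward toward the starbase.
Start: velocity of the cruiser relative to the starbase = 0.7280c.
Compose with the interceptor (u' = -0.855 in the cruiser frame): u_1 = (-0.855 + 0.728) / (1 + (-0.855)·0.728) = -0.1270/0.3776 = -0.3364.
Compose with the drone (u' = -0.838 in the interceptor frame): u_2 = (-0.838 + (-0.336)) / (1 + (-0.838)·(-0.336)) = -1.1744/1.2819 = -0.9161.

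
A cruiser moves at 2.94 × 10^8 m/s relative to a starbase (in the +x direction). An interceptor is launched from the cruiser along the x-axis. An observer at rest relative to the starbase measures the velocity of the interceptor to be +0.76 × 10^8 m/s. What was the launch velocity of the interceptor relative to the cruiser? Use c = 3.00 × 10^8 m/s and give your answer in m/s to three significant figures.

-2.90 × 10^8 m/s

v = 0.980c, u = 0.253c.
Invert the composition law: u' = (u − v)/(1 − uv/c²).
u' = (0.253 − 0.980) / (1 − (0.253)(0.980)) = -0.7267/0.7517 = -0.9667.
u' = -0.9667 × 3.00 × 10^8 m/s.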